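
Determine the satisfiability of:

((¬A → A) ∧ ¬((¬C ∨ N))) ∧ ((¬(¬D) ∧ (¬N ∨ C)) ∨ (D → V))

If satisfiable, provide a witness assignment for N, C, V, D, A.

N = False, C = True, V = False, D = False, A = True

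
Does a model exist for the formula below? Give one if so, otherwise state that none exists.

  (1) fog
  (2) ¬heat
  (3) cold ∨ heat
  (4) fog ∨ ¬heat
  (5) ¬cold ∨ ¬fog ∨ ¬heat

heat = False, cold = True, fog = True

Unit clause (fog) forces fog = True.
Unit clause (¬heat) forces heat = False.
In (cold ∨ heat) only cold is left, so cold = True.
All clauses satisfied.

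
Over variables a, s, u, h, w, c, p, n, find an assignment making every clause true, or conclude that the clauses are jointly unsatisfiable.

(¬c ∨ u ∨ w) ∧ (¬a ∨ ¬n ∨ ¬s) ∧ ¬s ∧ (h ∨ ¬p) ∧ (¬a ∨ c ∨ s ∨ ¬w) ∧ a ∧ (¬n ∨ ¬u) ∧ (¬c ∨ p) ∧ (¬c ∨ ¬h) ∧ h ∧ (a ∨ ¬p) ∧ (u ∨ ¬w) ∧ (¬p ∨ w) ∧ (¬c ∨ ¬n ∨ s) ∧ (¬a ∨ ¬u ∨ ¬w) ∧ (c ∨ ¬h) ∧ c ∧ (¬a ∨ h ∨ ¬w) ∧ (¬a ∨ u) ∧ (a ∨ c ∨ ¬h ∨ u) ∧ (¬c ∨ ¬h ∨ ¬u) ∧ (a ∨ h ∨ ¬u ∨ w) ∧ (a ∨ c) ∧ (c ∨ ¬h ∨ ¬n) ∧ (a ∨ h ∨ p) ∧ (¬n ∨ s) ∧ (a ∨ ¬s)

Case a = True:
  (¬s) forces s = False.
  (h) forces h = True.
  (¬c ∨ ¬h) forces c = False.
  Clause (c ∨ ¬h) is falsified — contradiction.
Case a = False:
  Clause (a) is falsified — contradiction.
Both cases fail, so the formula is unsatisfiable.

UNSATISFIABLE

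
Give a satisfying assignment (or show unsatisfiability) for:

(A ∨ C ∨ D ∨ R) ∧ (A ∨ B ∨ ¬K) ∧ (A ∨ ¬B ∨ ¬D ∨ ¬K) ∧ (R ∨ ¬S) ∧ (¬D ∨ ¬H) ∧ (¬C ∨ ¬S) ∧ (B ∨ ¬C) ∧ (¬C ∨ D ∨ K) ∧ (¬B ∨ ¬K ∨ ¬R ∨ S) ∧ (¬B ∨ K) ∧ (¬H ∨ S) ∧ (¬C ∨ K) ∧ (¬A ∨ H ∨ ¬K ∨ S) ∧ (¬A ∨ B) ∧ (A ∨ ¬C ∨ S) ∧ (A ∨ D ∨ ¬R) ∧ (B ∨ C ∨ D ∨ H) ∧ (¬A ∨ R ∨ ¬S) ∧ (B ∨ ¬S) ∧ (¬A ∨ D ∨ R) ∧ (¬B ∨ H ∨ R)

Set C = False.
Set H = False.
Set A = False.
Try B = True:
  (¬B ∨ K) forces K = True.
  (A ∨ ¬B ∨ ¬D ∨ ¬K) forces D = False.
  (A ∨ C ∨ D ∨ R) forces R = True.
  clause (A ∨ D ∨ ¬R) is falsified — backtrack.
So B = False.
  then (A ∨ B ∨ ¬K) forces K = False.
  then (B ∨ C ∨ D ∨ H) forces D = True.
  then (B ∨ ¬S) forces S = False.
Set R = True.
All clauses satisfied.

C=F, H=F, A=F, B=F, S=F, R=T, D=T, K=F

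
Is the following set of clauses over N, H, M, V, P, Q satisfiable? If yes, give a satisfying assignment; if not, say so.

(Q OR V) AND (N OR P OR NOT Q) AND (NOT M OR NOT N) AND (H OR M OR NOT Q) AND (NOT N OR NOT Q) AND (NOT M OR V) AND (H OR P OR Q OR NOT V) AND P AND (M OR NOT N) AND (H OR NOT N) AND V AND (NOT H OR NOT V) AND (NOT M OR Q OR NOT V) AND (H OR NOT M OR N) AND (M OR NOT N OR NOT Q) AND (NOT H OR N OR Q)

N = False; H = False; M = False; V = True; P = True; Q = False

Unit clause (P) forces P = True.
Unit clause (V) forces V = True.
In (NOT H OR NOT V) only NOT H is left, so H = False.
In (H OR NOT N) only NOT N is left, so N = False.
In (H OR NOT M OR N) only NOT M is left, so M = False.
In (H OR M OR NOT Q) only NOT Q is left, so Q = False.
All clauses satisfied.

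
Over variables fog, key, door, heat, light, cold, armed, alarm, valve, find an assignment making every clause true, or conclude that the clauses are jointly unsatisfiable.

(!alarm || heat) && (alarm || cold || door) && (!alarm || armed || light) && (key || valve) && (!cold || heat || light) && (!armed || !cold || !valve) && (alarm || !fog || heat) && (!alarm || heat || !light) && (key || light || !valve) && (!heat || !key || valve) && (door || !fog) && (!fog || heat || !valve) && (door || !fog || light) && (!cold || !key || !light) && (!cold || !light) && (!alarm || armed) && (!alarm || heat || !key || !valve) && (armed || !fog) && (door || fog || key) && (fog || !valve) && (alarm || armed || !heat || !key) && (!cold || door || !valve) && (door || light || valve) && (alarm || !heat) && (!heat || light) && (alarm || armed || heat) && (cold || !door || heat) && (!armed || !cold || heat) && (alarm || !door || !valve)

fog=T, key=T, door=T, heat=T, light=T, cold=F, armed=T, alarm=T, valve=T

Set fog = True.
  then (door || !fog) forces door = True.
  then (armed || !fog) forces armed = True.
Set key = True.
Set heat = True.
  then (!heat || !key || valve) forces valve = True.
  then (alarm || !heat) forces alarm = True.
  then (!heat || light) forces light = True.
  then (!armed || !cold || !valve) forces cold = False.
All clauses satisfied.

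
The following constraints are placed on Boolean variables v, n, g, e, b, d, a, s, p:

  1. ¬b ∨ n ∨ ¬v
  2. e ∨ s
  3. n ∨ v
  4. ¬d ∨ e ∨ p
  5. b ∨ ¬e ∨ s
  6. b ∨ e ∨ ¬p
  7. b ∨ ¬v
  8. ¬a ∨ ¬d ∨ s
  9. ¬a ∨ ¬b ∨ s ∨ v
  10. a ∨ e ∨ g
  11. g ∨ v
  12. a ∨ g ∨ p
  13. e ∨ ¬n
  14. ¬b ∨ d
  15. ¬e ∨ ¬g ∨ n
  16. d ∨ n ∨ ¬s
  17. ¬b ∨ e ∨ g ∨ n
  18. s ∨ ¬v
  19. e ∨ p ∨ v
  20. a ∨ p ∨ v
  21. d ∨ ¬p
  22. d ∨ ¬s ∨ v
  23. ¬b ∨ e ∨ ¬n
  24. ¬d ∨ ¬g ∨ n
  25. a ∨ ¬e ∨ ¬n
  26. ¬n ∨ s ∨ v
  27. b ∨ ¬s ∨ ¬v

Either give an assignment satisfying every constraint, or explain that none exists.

Set v = False.
  then (n ∨ v) forces n = True.
  then (g ∨ v) forces g = True.
  then (e ∨ ¬n) forces e = True.
  then (a ∨ ¬e ∨ ¬n) forces a = True.
  then (¬n ∨ s ∨ v) forces s = True.
  then (d ∨ ¬s ∨ v) forces d = True.
Set b = True.
Set p = False.
All clauses satisfied.

v: False, n: True, g: True, e: True, b: True, d: True, a: True, s: True, p: False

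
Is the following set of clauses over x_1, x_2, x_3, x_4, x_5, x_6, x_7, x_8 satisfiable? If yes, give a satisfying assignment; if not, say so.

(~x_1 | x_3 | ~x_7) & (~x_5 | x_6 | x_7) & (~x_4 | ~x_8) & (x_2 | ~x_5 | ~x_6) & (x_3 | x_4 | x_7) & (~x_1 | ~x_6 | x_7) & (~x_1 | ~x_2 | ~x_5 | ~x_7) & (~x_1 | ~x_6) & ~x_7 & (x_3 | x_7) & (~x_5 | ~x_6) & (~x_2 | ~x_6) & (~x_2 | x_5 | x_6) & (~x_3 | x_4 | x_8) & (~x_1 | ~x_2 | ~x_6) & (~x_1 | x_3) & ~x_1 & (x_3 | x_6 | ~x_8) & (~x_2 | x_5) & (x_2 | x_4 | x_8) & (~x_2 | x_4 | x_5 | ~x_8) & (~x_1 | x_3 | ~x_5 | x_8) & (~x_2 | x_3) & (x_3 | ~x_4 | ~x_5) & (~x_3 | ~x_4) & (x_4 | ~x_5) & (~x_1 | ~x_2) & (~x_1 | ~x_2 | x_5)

x_1 = False, x_2 = False, x_3 = True, x_4 = False, x_5 = False, x_6 = False, x_7 = False, x_8 = True

Unit clause (~x_7) forces x_7 = False.
In (x_3 | x_7) only x_3 is left, so x_3 = True.
Unit clause (~x_1) forces x_1 = False.
In (~x_3 | ~x_4) only ~x_4 is left, so x_4 = False.
In (x_4 | ~x_5) only ~x_5 is left, so x_5 = False.
In (~x_3 | x_4 | x_8) only x_8 is left, so x_8 = True.
In (~x_2 | x_5) only ~x_2 is left, so x_2 = False.
Set x_6 = False.
All clauses satisfied.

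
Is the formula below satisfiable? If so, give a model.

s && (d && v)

d = True; s = True; v = True

  d && v = True
Both conjuncts True, so the formula holds.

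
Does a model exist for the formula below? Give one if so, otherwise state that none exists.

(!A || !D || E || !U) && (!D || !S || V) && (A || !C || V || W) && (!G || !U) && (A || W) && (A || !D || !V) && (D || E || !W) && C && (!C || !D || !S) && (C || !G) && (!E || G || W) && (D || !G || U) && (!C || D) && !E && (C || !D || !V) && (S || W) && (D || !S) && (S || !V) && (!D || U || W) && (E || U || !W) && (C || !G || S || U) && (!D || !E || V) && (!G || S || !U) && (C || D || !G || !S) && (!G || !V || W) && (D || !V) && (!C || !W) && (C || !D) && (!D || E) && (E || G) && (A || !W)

Unsatisfiable — no assignment works.

Case E = True:
  Clause (!E) is falsified — contradiction.
Case E = False:
  (C) forces C = True.
  (!C || D) forces D = True.
  Clause (!D || E) is falsified — contradiction.
Both cases fail, so the formula is unsatisfiable.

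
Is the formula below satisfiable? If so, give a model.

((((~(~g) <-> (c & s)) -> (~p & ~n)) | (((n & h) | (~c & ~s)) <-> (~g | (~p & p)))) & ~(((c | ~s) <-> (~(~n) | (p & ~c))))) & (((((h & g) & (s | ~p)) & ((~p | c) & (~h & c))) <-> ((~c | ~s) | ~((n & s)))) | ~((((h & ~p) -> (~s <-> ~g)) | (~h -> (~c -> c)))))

The formula is unsatisfiable.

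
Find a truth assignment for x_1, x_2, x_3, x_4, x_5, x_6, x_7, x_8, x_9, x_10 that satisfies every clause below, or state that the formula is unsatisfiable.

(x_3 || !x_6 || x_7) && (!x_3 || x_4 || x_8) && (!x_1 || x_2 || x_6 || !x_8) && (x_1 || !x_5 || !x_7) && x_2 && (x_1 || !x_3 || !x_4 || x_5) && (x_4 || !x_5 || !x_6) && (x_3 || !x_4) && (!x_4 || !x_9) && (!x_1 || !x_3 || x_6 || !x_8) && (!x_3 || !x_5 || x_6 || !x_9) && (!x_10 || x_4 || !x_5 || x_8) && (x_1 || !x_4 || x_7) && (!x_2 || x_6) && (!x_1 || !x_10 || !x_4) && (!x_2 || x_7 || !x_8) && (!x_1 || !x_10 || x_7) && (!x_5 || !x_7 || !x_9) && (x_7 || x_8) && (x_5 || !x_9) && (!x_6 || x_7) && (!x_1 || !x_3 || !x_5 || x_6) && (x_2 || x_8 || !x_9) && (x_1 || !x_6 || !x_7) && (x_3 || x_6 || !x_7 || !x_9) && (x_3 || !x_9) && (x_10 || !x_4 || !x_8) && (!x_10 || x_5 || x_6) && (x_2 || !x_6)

x_1=T; x_2=T; x_3=T; x_4=T; x_5=T; x_6=T; x_7=T; x_8=F; x_9=F; x_10=F

Unit clause (x_2) forces x_2 = True.
In (!x_2 || x_6) only x_6 is left, so x_6 = True.
In (!x_6 || x_7) only x_7 is left, so x_7 = True.
In (x_1 || !x_6 || !x_7) only x_1 is left, so x_1 = True.
Set x_3 = True.
Set x_4 = True.
  then (!x_4 || !x_9) forces x_9 = False.
  then (!x_1 || !x_10 || !x_4) forces x_10 = False.
  then (x_10 || !x_4 || !x_8) forces x_8 = False.
Set x_5 = True.
All clauses satisfied.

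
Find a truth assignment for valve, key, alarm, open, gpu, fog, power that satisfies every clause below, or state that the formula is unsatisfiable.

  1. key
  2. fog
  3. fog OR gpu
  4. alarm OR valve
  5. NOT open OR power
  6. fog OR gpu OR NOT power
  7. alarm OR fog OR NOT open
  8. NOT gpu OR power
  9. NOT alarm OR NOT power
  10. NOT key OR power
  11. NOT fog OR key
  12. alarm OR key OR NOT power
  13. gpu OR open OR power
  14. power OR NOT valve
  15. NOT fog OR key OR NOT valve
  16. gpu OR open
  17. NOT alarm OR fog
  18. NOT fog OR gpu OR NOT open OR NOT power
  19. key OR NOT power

valve = True, key = True, alarm = False, open = True, gpu = True, fog = True, power = True

Unit clause (key) forces key = True.
Unit clause (fog) forces fog = True.
In (NOT key OR power) only power is left, so power = True.
In (NOT alarm OR NOT power) only NOT alarm is left, so alarm = False.
In (alarm OR valve) only valve is left, so valve = True.
Set open = True.
  then (NOT fog OR gpu OR NOT open OR NOT power) forces gpu = True.
All clauses satisfied.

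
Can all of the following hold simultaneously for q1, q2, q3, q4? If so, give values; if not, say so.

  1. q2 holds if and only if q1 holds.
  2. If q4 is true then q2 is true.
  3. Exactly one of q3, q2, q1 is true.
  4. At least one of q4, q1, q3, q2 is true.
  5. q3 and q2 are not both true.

q1 = False, q2 = False, q3 = True, q4 = False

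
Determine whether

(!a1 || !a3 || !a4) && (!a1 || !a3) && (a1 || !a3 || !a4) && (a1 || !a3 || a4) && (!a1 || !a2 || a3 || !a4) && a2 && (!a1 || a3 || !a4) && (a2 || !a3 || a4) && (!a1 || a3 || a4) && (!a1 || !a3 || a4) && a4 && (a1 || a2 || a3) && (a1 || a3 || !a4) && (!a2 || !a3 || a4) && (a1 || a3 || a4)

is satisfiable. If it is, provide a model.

Case a3 = True:
  (!a1 || !a3) forces a1 = False.
  (a1 || !a3 || !a4) forces a4 = False.
  Clause (a1 || !a3 || a4) is falsified — contradiction.
Case a3 = False:
  (a2) forces a2 = True.
  (a4) forces a4 = True.
  (!a1 || !a2 || a3 || !a4) forces a1 = False.
  Clause (a1 || a3 || !a4) is falsified — contradiction.
Both cases fail, so the formula is unsatisfiable.

Unsatisfiable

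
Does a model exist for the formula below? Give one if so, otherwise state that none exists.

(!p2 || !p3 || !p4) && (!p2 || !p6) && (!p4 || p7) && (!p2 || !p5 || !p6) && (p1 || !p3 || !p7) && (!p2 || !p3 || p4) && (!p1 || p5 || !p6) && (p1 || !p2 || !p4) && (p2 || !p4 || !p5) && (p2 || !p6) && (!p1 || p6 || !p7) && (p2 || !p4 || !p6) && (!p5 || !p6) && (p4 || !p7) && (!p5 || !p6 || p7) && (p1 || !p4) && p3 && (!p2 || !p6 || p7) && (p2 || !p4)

p1=T, p2=F, p3=T, p4=F, p5=F, p6=F, p7=F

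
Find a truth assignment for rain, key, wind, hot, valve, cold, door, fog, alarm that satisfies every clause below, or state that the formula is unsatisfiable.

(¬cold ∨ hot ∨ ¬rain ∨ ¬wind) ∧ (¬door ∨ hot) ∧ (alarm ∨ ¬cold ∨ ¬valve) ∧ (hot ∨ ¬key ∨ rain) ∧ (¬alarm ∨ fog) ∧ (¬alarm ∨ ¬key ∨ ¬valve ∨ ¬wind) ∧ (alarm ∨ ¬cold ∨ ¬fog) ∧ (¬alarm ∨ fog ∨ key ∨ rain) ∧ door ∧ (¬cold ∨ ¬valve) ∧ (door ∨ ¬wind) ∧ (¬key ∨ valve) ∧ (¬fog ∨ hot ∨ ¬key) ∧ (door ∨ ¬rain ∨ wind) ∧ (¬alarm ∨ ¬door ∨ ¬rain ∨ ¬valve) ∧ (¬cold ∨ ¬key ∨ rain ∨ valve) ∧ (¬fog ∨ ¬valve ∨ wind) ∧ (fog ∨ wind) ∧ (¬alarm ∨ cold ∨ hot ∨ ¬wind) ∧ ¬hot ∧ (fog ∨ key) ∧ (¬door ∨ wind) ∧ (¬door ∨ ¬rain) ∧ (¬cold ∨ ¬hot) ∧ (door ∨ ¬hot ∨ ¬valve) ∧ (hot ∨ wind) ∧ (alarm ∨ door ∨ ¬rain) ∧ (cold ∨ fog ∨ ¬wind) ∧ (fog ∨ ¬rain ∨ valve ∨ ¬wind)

Case hot = True:
  Clause (¬hot) is falsified — contradiction.
Case hot = False:
  (¬door ∨ hot) forces door = False.
  Clause (door) is falsified — contradiction.
Both cases fail, so the formula is unsatisfiable.

Unsatisfiable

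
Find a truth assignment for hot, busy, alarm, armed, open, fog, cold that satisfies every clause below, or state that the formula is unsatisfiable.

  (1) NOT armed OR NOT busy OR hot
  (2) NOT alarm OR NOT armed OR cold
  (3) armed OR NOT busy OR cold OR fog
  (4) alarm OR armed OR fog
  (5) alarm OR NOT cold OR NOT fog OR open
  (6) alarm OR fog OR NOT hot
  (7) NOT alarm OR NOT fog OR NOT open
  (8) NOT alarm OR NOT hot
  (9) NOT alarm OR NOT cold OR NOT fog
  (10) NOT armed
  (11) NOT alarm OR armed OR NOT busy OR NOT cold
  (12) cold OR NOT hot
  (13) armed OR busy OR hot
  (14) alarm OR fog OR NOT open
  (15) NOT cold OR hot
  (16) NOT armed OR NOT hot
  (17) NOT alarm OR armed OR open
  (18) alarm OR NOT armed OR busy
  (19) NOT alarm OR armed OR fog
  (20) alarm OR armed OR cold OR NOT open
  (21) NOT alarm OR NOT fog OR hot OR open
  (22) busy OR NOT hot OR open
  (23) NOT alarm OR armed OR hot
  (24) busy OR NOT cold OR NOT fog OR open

Unit clause (NOT armed) forces armed = False.
Set hot = True.
  then (NOT alarm OR NOT hot) forces alarm = False.
  then (cold OR NOT hot) forces cold = True.
  then (alarm OR armed OR fog) forces fog = True.
  then (alarm OR NOT cold OR NOT fog OR open) forces open = True.
Set busy = False.
All clauses satisfied.

hot: True; busy: False; alarm: False; armed: False; open: True; fog: True; cold: True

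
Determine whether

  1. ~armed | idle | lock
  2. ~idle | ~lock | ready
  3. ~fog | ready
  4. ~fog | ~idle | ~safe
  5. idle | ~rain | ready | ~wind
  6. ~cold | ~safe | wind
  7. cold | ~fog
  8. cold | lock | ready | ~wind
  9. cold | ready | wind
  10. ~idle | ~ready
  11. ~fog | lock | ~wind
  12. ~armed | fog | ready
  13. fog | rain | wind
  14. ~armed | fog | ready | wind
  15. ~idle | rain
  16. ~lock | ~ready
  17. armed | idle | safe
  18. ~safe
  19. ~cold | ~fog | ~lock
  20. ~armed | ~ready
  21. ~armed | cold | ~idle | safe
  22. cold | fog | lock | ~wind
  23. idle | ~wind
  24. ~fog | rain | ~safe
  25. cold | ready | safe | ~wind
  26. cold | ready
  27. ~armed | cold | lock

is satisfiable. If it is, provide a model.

Unit clause (~safe) forces safe = False.
Set cold = True.
Try ready = True:
  (~idle | ~ready) forces idle = False.
  (~lock | ~ready) forces lock = False.
  (~armed | idle | lock) forces armed = False.
  clause (armed | idle | safe) is falsified — backtrack.
So ready = False.
  then (~fog | ready) forces fog = False.
  then (~armed | fog | ready) forces armed = False.
  then (armed | idle | safe) forces idle = True.
  then (~idle | ~lock | ready) forces lock = False.
  then (~idle | rain) forces rain = True.
Set wind = False.
All clauses satisfied.

cold = True, ready = False, armed = False, idle = True, safe = False, fog = False, wind = False, rain = True, lock = False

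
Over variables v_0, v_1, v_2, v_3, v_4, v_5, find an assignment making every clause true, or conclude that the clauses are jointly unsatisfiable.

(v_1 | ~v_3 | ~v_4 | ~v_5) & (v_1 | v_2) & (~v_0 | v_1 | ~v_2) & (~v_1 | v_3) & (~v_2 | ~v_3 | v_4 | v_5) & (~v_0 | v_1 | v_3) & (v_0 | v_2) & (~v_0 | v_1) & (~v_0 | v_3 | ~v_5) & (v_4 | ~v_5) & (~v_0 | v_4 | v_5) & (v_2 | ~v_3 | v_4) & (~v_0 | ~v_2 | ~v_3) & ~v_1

v_0=F, v_1=F, v_2=T, v_3=F, v_4=F, v_5=F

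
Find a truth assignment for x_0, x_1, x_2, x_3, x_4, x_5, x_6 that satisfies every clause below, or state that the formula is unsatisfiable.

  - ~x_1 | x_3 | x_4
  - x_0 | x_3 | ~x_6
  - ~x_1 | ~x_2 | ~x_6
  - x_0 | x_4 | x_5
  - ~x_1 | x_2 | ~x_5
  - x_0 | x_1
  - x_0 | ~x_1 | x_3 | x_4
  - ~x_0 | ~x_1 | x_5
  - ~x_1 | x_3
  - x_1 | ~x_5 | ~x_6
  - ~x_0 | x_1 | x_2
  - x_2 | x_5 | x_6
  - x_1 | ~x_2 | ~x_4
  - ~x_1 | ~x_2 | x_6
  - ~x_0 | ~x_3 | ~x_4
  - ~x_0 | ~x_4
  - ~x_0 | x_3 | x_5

x_0 = True; x_1 = False; x_2 = True; x_3 = True; x_4 = False; x_5 = False; x_6 = False

Set x_0 = True.
  then (~x_0 | ~x_4) forces x_4 = False.
Try x_1 = True:
  (~x_1 | x_3 | x_4) forces x_3 = True.
  (~x_0 | ~x_1 | x_5) forces x_5 = True.
  (~x_1 | x_2 | ~x_5) forces x_2 = True.
  (~x_1 | ~x_2 | ~x_6) forces x_6 = False.
  clause (~x_1 | ~x_2 | x_6) is falsified — backtrack.
So x_1 = False.
  then (~x_0 | x_1 | x_2) forces x_2 = True.
Set x_3 = True.
Set x_5 = False.
Set x_6 = False.
All clauses satisfied.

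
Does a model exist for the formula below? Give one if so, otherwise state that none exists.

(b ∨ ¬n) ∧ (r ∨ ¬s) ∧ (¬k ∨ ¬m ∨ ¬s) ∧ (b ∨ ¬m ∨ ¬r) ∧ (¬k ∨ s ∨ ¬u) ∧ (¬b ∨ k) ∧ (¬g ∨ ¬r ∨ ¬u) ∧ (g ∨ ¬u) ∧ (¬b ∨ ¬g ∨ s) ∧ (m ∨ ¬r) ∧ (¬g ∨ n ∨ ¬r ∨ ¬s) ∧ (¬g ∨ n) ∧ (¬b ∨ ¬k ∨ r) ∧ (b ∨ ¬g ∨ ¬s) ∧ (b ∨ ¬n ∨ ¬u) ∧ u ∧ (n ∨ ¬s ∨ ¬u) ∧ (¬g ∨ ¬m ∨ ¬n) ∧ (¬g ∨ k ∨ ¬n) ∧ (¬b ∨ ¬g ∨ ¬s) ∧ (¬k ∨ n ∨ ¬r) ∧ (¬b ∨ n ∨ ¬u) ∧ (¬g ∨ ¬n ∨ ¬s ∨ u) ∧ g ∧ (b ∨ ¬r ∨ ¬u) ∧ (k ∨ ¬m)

UNSATISFIABLE

Case g = True:
  (¬g ∨ n) forces n = True.
  (b ∨ ¬n) forces b = True.
  (¬b ∨ k) forces k = True.
  (¬b ∨ ¬g ∨ s) forces s = True.
  Clause (¬b ∨ ¬g ∨ ¬s) is falsified — contradiction.
Case g = False:
  Clause (g) is falsified — contradiction.
Both cases fail, so the formula is unsatisfiable.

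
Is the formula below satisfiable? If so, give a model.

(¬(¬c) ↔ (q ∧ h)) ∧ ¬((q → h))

c = False, h = False, q = True

  ¬(¬c) ↔ (q ∧ h) = True
    ¬(¬c) = False
      ¬c = True
    q ∧ h = False
  ¬((q → h)) = True
    q → h = False
Both conjuncts True, so the formula holds.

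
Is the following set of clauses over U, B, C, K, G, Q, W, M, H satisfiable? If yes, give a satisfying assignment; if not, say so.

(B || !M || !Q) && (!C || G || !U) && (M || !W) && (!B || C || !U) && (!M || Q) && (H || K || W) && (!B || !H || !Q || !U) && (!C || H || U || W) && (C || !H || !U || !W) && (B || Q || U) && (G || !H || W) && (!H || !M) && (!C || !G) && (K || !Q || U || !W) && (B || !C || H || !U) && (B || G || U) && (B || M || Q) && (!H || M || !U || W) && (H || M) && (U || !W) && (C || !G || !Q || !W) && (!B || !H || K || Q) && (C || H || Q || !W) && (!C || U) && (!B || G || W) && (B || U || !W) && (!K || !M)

U=F, B=T, C=F, K=T, G=T, Q=T, W=F, M=F, H=T

Set U = False.
  then (U || !W) forces W = False.
  then (!C || U) forces C = False.
Set B = True.
  then (!B || G || W) forces G = True.
Set K = True.
  then (!K || !M) forces M = False.
  then (H || M) forces H = True.
Set Q = True.
All clauses satisfied.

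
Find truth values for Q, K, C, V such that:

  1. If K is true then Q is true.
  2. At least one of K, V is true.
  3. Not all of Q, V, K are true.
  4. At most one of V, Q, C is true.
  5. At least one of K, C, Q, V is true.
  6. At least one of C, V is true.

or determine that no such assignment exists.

Q=F, K=F, C=F, V=T

  (1) K=F ⇒ Q: vacuous ✓
  (2) {K, V}: 1 true — at least one ✓
  (3) {Q, V, K}: 1/3 true — not all ✓
  (4) {V, Q, C}: 1 true — at most one ✓
  (5) {K, C, Q, V}: 1 true — at least one ✓
  (6) {C, V}: 1 true — at least one ✓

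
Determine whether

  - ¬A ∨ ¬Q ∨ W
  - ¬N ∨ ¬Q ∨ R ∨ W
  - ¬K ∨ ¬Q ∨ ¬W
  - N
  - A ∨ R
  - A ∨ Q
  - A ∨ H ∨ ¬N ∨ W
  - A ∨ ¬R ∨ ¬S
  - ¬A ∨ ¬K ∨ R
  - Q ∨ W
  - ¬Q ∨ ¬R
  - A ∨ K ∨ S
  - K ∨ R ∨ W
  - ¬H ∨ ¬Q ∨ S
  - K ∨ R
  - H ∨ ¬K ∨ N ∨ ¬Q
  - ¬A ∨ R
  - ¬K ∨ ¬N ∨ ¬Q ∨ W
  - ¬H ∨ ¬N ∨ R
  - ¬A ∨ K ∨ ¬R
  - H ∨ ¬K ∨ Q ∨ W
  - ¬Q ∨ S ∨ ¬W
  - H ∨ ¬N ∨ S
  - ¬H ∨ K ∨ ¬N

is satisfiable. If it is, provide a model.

A = True, H = True, R = True, N = True, Q = False, W = True, S = False, K = True

Unit clause (N) forces N = True.
Try A = False:
  (A ∨ R) forces R = True.
  (A ∨ Q) forces Q = True.
  clause (¬Q ∨ ¬R) is falsified — backtrack.
So A = True.
  then (¬A ∨ R) forces R = True.
  then (¬A ∨ K ∨ ¬R) forces K = True.
  then (¬Q ∨ ¬R) forces Q = False.
  then (Q ∨ W) forces W = True.
Set H = True.
Set S = False.
All clauses satisfied.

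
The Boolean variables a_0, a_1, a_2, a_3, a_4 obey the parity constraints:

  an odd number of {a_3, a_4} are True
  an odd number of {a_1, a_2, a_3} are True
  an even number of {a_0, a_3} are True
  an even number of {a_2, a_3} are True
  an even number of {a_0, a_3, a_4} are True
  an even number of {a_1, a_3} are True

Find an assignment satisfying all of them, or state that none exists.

a_0=T; a_1=T; a_2=T; a_3=T; a_4=F

{a_3, a_4}: 1 true → odd ✓
{a_1, a_2, a_3}: 3 true → odd ✓
{a_0, a_3}: 2 true → even ✓
{a_2, a_3}: 2 true → even ✓
{a_0, a_3, a_4}: 2 true → even ✓
{a_1, a_3}: 2 true → even ✓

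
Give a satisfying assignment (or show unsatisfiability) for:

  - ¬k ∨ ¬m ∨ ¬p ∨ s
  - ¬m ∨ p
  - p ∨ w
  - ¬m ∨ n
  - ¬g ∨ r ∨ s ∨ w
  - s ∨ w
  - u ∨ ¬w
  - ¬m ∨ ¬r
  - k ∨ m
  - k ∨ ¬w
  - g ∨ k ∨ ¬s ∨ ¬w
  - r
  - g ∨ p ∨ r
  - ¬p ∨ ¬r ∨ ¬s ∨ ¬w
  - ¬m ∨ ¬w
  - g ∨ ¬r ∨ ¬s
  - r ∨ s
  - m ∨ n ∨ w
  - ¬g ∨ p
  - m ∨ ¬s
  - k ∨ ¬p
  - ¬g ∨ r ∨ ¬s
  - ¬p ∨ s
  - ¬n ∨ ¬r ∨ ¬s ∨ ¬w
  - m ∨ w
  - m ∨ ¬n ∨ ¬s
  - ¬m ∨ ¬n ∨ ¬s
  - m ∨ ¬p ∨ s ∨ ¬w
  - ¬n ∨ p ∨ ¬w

Unit clause (r) forces r = True.
In (¬m ∨ ¬r) only ¬m is left, so m = False.
In (k ∨ m) only k is left, so k = True.
In (m ∨ ¬s) only ¬s is left, so s = False.
In (¬p ∨ s) only ¬p is left, so p = False.
In (m ∨ w) only w is left, so w = True.
In (¬n ∨ p ∨ ¬w) only ¬n is left, so n = False.
In (u ∨ ¬w) only u is left, so u = True.
In (¬g ∨ p) only ¬g is left, so g = False.
All clauses satisfied.

p = False; g = False; s = False; u = True; k = True; m = False; r = True; w = True; n = False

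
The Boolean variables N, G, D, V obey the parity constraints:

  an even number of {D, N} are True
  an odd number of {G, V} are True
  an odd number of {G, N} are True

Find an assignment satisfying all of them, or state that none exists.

N = False; G = True; D = False; V = False

{D, N}: 0 true → even ✓
{G, V}: 1 true → odd ✓
{G, N}: 1 true → odd ✓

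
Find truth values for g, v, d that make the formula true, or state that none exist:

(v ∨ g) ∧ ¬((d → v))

g = True, v = False, d = True

  v ∨ g = True
  ¬((d → v)) = True
    d → v = False
Both conjuncts True, so the formula holds.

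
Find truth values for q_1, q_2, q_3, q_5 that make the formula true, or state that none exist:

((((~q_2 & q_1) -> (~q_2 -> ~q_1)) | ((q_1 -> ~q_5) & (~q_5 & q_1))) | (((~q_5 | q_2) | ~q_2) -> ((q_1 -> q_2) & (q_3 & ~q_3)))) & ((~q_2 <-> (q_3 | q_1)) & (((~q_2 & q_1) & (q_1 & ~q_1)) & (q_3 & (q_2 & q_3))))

Case q_1 = True: the conjunct ~q_1 is False.
Case q_1 = False: the conjunct q_1 is False.
Both cases fail — unsatisfiable.

No satisfying assignment exists.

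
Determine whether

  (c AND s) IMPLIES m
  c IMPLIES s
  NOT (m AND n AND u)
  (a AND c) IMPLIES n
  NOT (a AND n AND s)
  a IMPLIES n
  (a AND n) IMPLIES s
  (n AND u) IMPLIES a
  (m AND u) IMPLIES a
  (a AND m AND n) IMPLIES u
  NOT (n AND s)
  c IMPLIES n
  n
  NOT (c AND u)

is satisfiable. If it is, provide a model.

Unit clause (n) forces n = True.
In (NOT n OR NOT s) only NOT s is left, so s = False.
In (NOT a OR NOT n OR s) only NOT a is left, so a = False.
In (NOT c OR s) only NOT c is left, so c = False.
In (a OR NOT n OR NOT u) only NOT u is left, so u = False.
Set m = True.
All clauses satisfied.

m = True, a = False, n = True, c = False, u = False, s = False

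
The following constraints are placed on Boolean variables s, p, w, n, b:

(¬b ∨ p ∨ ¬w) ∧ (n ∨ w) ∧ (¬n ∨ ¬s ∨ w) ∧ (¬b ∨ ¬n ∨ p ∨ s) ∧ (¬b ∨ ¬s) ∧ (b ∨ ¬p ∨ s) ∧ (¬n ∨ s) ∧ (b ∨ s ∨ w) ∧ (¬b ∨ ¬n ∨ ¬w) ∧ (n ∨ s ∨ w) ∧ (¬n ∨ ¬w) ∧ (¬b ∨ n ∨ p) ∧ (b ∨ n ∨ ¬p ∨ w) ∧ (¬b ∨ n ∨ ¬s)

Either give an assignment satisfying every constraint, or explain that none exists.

s: False, p: True, w: True, n: False, b: True

Set s = False.
  then (¬n ∨ s) forces n = False.
  then (n ∨ s ∨ w) forces w = True.
Set p = True.
  then (b ∨ ¬p ∨ s) forces b = True.
All clauses satisfied.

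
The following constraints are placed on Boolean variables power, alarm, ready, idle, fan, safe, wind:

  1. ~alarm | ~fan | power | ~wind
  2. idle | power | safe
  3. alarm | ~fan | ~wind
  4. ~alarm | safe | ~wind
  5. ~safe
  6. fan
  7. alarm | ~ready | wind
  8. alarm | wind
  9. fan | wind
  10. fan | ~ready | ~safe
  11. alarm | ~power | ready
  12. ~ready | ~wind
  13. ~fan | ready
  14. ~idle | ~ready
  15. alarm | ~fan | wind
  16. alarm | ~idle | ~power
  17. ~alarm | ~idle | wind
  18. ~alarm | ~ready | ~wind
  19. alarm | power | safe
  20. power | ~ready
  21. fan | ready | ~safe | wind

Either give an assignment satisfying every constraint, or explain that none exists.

power: True, alarm: True, ready: True, idle: False, fan: True, safe: False, wind: False

Unit clause (~safe) forces safe = False.
Unit clause (fan) forces fan = True.
In (~fan | ready) only ready is left, so ready = True.
In (~idle | ~ready) only ~idle is left, so idle = False.
In (power | ~ready) only power is left, so power = True.
In (~ready | ~wind) only ~wind is left, so wind = False.
In (alarm | ~fan | wind) only alarm is left, so alarm = True.
All clauses satisfied.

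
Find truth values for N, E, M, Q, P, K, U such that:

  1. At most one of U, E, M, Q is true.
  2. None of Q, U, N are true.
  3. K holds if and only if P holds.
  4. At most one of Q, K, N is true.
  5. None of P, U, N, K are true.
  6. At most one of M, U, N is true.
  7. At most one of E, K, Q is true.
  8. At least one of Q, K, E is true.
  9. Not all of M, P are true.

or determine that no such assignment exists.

N = False, E = True, M = False, Q = False, P = False, K = False, U = False

  (1) {U, E, M, Q}: 1 true — at most one ✓
  (2) {Q, U, N}: 0 true — none ✓
  (3) K=F, P=F — same ✓
  (4) {Q, K, N}: 0 true — at most one ✓
  (5) {P, U, N, K}: 0 true — none ✓
  (6) {M, U, N}: 0 true — at most one ✓
  (7) {E, K, Q}: 1 true — at most one ✓
  (8) {Q, K, E}: 1 true — at least one ✓
  (9) {M, P}: 0/2 true — not all ✓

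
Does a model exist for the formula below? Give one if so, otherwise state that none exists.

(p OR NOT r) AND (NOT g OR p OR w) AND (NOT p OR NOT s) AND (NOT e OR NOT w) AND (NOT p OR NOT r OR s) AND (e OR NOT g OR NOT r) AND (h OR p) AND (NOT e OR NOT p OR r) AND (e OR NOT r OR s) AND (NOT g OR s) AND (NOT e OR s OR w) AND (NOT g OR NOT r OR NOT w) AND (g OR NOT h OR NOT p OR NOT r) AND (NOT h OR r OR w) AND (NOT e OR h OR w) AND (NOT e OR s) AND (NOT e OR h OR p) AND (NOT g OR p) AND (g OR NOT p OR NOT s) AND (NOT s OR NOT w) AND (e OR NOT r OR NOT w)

Set h = False.
  then (h OR p) forces p = True.
  then (NOT p OR NOT s) forces s = False.
  then (NOT p OR NOT r OR s) forces r = False.
  then (NOT e OR NOT p OR r) forces e = False.
  then (NOT g OR s) forces g = False.
Set w = False.
All clauses satisfied.

h=F, r=F, g=F, s=F, e=F, w=F, p=T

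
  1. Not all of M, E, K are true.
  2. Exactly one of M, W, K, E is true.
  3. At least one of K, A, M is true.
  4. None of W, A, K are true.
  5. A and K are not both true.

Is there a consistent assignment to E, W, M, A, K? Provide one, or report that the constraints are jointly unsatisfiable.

E = False; W = False; M = True; A = False; K = False

  (1) {M, E, K}: 1/3 true — not all ✓
  (2) {M, W, K, E}: 1 true — exactly one ✓
  (3) {K, A, M}: 1 true — at least one ✓
  (4) {W, A, K}: 0 true — none ✓
  (5) A=F, K=F — not both ✓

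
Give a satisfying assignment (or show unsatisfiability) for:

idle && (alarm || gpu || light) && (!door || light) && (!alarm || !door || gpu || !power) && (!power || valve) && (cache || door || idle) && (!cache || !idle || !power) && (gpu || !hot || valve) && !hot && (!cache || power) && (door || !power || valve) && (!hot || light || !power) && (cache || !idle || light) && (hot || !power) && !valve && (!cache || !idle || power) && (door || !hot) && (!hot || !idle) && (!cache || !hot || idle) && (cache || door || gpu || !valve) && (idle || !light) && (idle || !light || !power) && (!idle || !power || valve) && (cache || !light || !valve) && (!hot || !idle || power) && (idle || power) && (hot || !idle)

No satisfying assignment exists.

Case idle = True:
  (!hot) forces hot = False.
  Clause (hot || !idle) is falsified — contradiction.
Case idle = False:
  Clause (idle) is falsified — contradiction.
Both cases fail, so the formula is unsatisfiable.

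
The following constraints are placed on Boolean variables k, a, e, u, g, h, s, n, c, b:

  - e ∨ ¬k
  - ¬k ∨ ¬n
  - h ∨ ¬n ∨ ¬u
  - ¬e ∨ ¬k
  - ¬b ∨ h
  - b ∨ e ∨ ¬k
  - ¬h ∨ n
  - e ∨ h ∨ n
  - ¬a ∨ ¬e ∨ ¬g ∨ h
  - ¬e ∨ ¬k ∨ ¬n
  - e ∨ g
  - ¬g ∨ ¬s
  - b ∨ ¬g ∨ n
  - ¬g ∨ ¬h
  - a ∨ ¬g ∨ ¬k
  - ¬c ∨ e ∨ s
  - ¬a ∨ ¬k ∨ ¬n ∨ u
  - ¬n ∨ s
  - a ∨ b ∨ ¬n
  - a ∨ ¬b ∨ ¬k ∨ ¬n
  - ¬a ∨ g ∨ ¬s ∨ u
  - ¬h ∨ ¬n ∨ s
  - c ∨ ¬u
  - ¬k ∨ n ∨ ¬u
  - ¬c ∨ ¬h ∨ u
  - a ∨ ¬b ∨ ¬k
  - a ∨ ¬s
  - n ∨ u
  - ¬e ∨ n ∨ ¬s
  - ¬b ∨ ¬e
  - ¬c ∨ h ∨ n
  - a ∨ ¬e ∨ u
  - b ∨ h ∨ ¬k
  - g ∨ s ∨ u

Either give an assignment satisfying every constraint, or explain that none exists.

k=F, a=T, e=T, u=T, g=F, h=T, s=T, n=T, c=T, b=F

Try k = True:
  (e ∨ ¬k) forces e = True.
  clause (¬e ∨ ¬k) is falsified — backtrack.
So k = False.
Set a = True.
Set e = True.
  then (¬b ∨ ¬e) forces b = False.
Set u = True.
  then (c ∨ ¬u) forces c = True.
Set g = False.
Set h = True.
  then (¬h ∨ n) forces n = True.
  then (¬n ∨ s) forces s = True.
All clauses satisfied.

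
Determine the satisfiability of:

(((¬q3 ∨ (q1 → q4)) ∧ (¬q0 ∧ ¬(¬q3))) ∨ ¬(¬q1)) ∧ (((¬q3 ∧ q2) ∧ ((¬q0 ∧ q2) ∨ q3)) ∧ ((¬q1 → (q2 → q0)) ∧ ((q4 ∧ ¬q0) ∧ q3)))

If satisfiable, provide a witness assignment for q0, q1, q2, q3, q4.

The formula is unsatisfiable.

Case q3 = True: the conjunct ¬q3 is False.
Case q3 = False: the conjunct q3 is False.
Both cases fail — unsatisfiable.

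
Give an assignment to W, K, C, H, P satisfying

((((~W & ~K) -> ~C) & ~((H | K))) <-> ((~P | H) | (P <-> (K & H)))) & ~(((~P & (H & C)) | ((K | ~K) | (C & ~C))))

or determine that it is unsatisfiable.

The formula is unsatisfiable.

The conjunct ~(((~P & (H & C)) | ((K | ~K) | (C & ~C)))) is unsatisfiable on its own:
  K = True: this becomes ~(((~P & (H & C)) | True)) = False.
  K = False: this becomes ~(((~P & (H & C)) | True)) = False.
So the whole conjunction is unsatisfiable.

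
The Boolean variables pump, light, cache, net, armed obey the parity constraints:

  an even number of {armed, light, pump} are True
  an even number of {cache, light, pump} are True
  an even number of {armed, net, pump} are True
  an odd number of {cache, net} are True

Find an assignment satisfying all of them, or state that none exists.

pump = True, light = False, cache = True, net = False, armed = True

{armed, light, pump}: 2 true → even ✓
{cache, light, pump}: 2 true → even ✓
{armed, net, pump}: 2 true → even ✓
{cache, net}: 1 true → odd ✓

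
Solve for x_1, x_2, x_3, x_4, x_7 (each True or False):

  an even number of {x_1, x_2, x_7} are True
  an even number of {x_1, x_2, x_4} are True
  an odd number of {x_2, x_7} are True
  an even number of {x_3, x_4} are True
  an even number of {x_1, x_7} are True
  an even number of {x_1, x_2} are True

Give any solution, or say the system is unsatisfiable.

Unsatisfiable

Adding constraints 3, 5, 6 mod 2: every variable appears an even number of times on the left, so the left side is 0.
But the right sides sum to 1 (mod 2). 0 ≠ 1 — the system is inconsistent.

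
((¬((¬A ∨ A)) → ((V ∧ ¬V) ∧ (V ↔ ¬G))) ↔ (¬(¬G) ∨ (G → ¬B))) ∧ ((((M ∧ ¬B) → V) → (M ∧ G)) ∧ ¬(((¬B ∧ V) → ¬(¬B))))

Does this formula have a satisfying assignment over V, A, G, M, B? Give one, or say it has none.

V = True; A = True; G = True; M = True; B = False

  (¬((¬A ∨ A)) → ((V ∧ ¬V) ∧ (V ↔ ¬G))) ↔ (¬(¬G) ∨ (G → ¬B)) = True
    ¬((¬A ∨ A)) → ((V ∧ ¬V) ∧ (V ↔ ¬G)) = True
      ¬((¬A ∨ A)) = False
        ¬A ∨ A = True
          ¬A = False
      (V ∧ ¬V) ∧ (V ↔ ¬G) = False
        V ∧ ¬V = False
          ¬V = False
        V ↔ ¬G = False
          ¬G = False
    ¬(¬G) ∨ (G → ¬B) = True
      ¬(¬G) = True
        ¬G = False
      G → ¬B = True
        ¬B = True
  (((M ∧ ¬B) → V) → (M ∧ G)) ∧ ¬(((¬B ∧ V) → ¬(¬B))) = True
    ((M ∧ ¬B) → V) → (M ∧ G) = True
      (M ∧ ¬B) → V = True
        M ∧ ¬B = True
          ¬B = True
      M ∧ G = True
    ¬(((¬B ∧ V) → ¬(¬B))) = True
      (¬B ∧ V) → ¬(¬B) = False
        ¬B ∧ V = True
          ¬B = True
        ¬(¬B) = False
          ¬B = True
Both conjuncts True, so the formula holds.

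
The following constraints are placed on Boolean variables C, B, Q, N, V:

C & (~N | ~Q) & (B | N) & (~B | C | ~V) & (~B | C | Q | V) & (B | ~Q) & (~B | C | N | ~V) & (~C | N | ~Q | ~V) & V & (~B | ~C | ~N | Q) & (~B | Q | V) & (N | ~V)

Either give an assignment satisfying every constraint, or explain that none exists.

Unit clause (C) forces C = True.
Unit clause (V) forces V = True.
In (N | ~V) only N is left, so N = True.
In (~N | ~Q) only ~Q is left, so Q = False.
In (~B | ~C | ~N | Q) only ~B is left, so B = False.
All clauses satisfied.

C = True, B = False, Q = False, N = True, V = True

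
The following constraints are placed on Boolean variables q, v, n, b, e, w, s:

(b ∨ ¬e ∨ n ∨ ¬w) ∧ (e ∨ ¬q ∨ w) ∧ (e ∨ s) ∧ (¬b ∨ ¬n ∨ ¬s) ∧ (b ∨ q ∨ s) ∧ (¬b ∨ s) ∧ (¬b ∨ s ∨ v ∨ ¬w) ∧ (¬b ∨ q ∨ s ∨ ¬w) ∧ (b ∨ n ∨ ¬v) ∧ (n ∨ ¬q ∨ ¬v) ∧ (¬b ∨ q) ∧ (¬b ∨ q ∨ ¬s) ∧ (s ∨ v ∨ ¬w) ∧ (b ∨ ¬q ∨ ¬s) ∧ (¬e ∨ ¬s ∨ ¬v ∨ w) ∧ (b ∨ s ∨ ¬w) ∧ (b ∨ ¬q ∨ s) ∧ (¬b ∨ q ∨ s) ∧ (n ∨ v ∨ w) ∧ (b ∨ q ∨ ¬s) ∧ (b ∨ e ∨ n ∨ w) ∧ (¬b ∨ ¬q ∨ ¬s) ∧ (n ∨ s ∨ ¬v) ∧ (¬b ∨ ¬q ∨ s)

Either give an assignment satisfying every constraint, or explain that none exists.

The formula is unsatisfiable.

Case q = True:
  If s = True:
    (b ∨ ¬q ∨ ¬s) forces b = True.
    clause (¬b ∨ ¬q ∨ ¬s) is falsified.
  If s = False:
    (e ∨ s) forces e = True.
    (¬b ∨ s) forces b = False.
    clause (b ∨ ¬q ∨ s) is falsified.
  Every sub-case reaches a contradiction.
Case q = False:
  (¬b ∨ q) forces b = False.
  (b ∨ q ∨ s) forces s = True.
  Clause (b ∨ q ∨ ¬s) is falsified — contradiction.
Both cases fail, so the formula is unsatisfiable.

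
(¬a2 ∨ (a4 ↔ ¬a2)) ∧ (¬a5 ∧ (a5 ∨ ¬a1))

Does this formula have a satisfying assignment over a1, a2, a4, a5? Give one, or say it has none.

a1 = False, a2 = False, a4 = False, a5 = False

  ¬a2 ∨ (a4 ↔ ¬a2) = True
    ¬a2 = True
    a4 ↔ ¬a2 = False
      ¬a2 = True
  ¬a5 ∧ (a5 ∨ ¬a1) = True
    ¬a5 = True
    a5 ∨ ¬a1 = True
      ¬a1 = True
Both conjuncts True, so the formula holds.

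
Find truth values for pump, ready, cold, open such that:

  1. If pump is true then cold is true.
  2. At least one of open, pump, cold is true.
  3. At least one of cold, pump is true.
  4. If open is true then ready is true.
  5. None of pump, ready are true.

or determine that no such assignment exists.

pump = False, ready = False, cold = True, open = False

  (1) pump=F ⇒ cold: vacuous ✓
  (2) {open, pump, cold}: 1 true — at least one ✓
  (3) {cold, pump}: 1 true — at least one ✓
  (4) open=F ⇒ ready: vacuous ✓
  (5) {pump, ready}: 0 true — none ✓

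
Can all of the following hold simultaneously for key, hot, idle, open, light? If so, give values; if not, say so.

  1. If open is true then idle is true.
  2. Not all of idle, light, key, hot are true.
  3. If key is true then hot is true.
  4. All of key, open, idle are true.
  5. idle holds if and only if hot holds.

key=T; hot=T; idle=T; open=T; light=F

  (1) open=T ⇒ idle: T ✓
  (2) {idle, light, key, hot}: 3/4 true — not all ✓
  (3) key=T ⇒ hot: T ✓
  (4) {key, open, idle}: all 3 true ✓
  (5) idle=T, hot=T — same ✓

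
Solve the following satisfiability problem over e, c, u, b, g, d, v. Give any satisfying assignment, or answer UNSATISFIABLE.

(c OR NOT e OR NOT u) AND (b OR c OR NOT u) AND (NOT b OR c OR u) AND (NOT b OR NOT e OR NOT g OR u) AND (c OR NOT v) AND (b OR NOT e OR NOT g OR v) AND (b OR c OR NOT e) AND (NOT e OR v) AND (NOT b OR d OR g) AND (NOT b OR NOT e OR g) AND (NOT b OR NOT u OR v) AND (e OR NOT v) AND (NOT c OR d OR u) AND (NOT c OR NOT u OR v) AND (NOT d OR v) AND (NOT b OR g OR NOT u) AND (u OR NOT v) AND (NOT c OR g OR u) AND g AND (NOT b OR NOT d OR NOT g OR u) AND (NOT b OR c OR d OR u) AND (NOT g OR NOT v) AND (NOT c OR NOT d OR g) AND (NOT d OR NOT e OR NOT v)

e = False; c = False; u = False; b = False; g = True; d = False; v = False

Unit clause (g) forces g = True.
In (NOT g OR NOT v) only NOT v is left, so v = False.
In (NOT e OR v) only NOT e is left, so e = False.
In (NOT d OR v) only NOT d is left, so d = False.
Try c = True:
  (NOT c OR d OR u) forces u = True.
  clause (NOT c OR NOT u OR v) is falsified — backtrack.
So c = False.
Set u = False.
  then (NOT b OR c OR u) forces b = False.
All clauses satisfied.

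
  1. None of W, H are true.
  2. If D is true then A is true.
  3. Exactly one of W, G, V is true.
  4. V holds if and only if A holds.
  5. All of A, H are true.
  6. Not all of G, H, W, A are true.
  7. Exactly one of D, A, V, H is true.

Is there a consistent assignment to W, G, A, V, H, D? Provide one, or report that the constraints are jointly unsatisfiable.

Case H = True:
  Constraint (1) is violated (H=T) — contradiction.
Case H = False:
  Constraint (5) is violated (H=F) — contradiction.
Both cases fail — unsatisfiable.

Unsatisfiable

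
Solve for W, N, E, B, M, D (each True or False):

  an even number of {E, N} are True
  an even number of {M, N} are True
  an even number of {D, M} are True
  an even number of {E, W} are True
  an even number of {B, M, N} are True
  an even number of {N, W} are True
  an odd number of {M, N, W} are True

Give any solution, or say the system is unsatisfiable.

W: True, N: True, E: True, B: False, M: True, D: True

{E, N}: 2 true → even ✓
{M, N}: 2 true → even ✓
{D, M}: 2 true → even ✓
{E, W}: 2 true → even ✓
{B, M, N}: 2 true → even ✓
{N, W}: 2 true → even ✓
{M, N, W}: 3 true → odd ✓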